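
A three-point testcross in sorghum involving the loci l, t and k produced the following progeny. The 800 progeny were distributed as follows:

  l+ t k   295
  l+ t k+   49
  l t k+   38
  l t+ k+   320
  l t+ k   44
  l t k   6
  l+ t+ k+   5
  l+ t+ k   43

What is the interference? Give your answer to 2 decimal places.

0.08

The two most frequent reciprocal classes, l t+ k+ and l+ t k, are the parental types, so the F1 was l t+ k+ / l+ t k.
The two rarest classes, l+ t+ k+ and l t k, are the double crossovers. Comparing them with the parentals, only the l allele has switched, so l is the middle locus and the order is k – l – t.
k–l: (93 + 11)/800 = 0.1300; l–t: (81 + 11)/800 = 0.1150.
Expected DCO frequency = 0.1300 × 0.1150 ≈ 0.01495; observed = 11/800 ≈ 0.01375.
Coefficient of coincidence = 0.01375/0.01495 ≈ 0.92; interference = 1 − 0.92 = 0.08.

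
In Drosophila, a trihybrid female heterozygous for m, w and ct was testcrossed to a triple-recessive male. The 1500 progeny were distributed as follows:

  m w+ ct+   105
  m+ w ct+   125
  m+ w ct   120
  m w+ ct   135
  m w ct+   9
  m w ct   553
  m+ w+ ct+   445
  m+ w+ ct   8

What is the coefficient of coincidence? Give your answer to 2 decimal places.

The two most frequent reciprocal classes, m w ct and m+ w+ ct+, are the parental types, so the F1 was m w ct / m+ w+ ct+.
The two rarest classes, m w ct+ and m+ w+ ct, are the double crossovers. Comparing them with the parentals, only the ct allele has switched, so ct is the middle locus and the order is w – ct – m.
w–ct: (260 + 17)/1500 = 0.1847; ct–m: (225 + 17)/1500 = 0.1613.
Expected DCO frequency = 0.1847 × 0.1613 ≈ 0.02979; observed = 17/1500 ≈ 0.01133.
Coefficient of coincidence = 0.01133/0.02979 ≈ 0.38.

0.38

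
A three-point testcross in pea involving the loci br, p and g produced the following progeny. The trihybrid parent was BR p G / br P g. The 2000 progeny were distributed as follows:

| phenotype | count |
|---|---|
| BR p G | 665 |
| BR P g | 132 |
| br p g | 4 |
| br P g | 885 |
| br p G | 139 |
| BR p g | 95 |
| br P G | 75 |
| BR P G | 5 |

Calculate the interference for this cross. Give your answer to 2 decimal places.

0.64

The two rarest classes, BR P G and br p g, are the double crossovers. Comparing them with the parentals, only the p allele has switched, so p is the middle locus and the order is g – p – br.
g–p: (170 + 9)/2000 = 0.0895; p–br: (271 + 9)/2000 = 0.1400.
Expected DCO frequency = 0.0895 × 0.1400 ≈ 0.01253; observed = 9/2000 ≈ 0.00450.
Coefficient of coincidence = 0.00450/0.01253 ≈ 0.36; interference = 1 − 0.36 = 0.64.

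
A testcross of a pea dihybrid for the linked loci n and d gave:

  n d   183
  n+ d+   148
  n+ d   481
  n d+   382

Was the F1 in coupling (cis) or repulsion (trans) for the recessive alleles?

The two most frequent classes are n+ d (481) and n d+ (382); these are the parental (non-recombinant) types.
So the F1 carried n+ d on one chromosome and n d+ on the other — the recessive alleles are on opposite chromosomes (trans / repulsion).

trans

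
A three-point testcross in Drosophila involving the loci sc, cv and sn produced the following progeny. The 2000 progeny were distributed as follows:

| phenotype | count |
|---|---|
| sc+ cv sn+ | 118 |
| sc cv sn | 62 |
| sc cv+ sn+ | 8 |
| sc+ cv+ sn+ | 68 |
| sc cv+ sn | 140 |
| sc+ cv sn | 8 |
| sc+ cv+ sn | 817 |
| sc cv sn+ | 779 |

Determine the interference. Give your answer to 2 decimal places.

0.20

The two most frequent reciprocal classes, sc cv sn+ and sc+ cv+ sn, are the parental types, so the F1 was sc cv sn+ / sc+ cv+ sn.
The two rarest classes, sc cv+ sn+ and sc+ cv sn, are the double crossovers. Comparing them with the parentals, only the cv allele has switched, so cv is the middle locus and the order is sn – cv – sc.
sn–cv: (130 + 16)/2000 = 0.0730; cv–sc: (258 + 16)/2000 = 0.1370.
Expected DCO frequency = 0.0730 × 0.1370 ≈ 0.01000; observed = 16/2000 ≈ 0.00800.
Coefficient of coincidence = 0.00800/0.01000 ≈ 0.80; interference = 1 − 0.80 = 0.20.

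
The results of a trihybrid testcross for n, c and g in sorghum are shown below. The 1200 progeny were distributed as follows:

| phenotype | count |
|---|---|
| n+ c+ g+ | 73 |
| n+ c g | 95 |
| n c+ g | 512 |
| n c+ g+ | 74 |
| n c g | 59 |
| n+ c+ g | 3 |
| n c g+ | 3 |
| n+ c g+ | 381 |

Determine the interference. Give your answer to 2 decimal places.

The two most frequent reciprocal classes, n+ c g+ and n c+ g, are the parental types, so the F1 was n+ c g+ / n c+ g.
The two rarest classes, n c g+ and n+ c+ g, are the double crossovers. Comparing them with the parentals, only the n allele has switched, so n is the middle locus and the order is g – n – c.
g–n: (169 + 6)/1200 = 0.1458; n–c: (132 + 6)/1200 = 0.1150.
Expected DCO frequency = 0.1458 × 0.1150 ≈ 0.01677; observed = 6/1200 ≈ 0.00500.
Coefficient of coincidence = 0.00500/0.01677 ≈ 0.30; interference = 1 − 0.30 = 0.70.

0.70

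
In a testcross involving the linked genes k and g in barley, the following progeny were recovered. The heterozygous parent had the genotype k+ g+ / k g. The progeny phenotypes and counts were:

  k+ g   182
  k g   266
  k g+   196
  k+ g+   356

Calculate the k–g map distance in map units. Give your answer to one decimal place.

The recombinant classes are k+ g and k g+: 182 + 196 = 378.
Recombination frequency = 378/1000 = 0.3780 ≈ 37.8%, i.e. 37.8 map units.

37.8 map units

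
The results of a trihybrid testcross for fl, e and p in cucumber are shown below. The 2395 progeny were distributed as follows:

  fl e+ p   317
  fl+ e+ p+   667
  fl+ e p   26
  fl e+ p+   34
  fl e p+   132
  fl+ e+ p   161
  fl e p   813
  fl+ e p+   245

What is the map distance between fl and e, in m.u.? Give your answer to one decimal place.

The two most frequent reciprocal classes, fl+ e+ p+ and fl e p, are the parental types, so the F1 was fl+ e+ p+ / fl e p.
The two rarest classes, fl e+ p+ and fl+ e p, are the double crossovers. Comparing them with the parentals, only the fl allele has switched, so fl is the middle locus and the order is p – fl – e.
Crossovers in the fl–e interval produce the single-crossover classes fl+ e p+ and fl e+ p (245 + 317 = 562) plus the double crossovers (60).
RF(fl–e) = (562 + 60) / 2395 = 622/2395 = 0.2597 → 26.0 m.u.

26.0 m.u.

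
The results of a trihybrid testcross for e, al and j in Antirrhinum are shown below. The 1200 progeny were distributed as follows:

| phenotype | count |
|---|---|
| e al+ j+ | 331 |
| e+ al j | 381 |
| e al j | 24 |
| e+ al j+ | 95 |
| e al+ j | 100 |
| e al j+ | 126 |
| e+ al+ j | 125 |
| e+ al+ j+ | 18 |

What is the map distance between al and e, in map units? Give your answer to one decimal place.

The two most frequent reciprocal classes, e al+ j+ and e+ al j, are the parental types, so the F1 was e al+ j+ / e+ al j.
The two rarest classes, e+ al+ j+ and e al j, are the double crossovers. Comparing them with the parentals, only the e allele has switched, so e is the middle locus and the order is j – e – al.
Crossovers in the e–al interval produce the single-crossover classes e al j+ and e+ al+ j (126 + 125 = 251) plus the double crossovers (42).
RF(e–al) = (251 + 42) / 1200 = 293/1200 = 0.2442 → 24.4 map units.

24.4 map units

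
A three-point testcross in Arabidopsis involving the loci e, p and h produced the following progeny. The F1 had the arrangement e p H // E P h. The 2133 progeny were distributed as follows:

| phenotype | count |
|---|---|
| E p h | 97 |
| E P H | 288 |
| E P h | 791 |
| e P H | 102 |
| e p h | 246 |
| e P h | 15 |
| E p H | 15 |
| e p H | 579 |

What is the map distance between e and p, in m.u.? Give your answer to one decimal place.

The two rarest classes, E p H and e P h, are the double crossovers. Comparing them with the parentals, only the e allele has switched, so e is the middle locus and the order is p – e – h.
Crossovers in the p–e interval produce the single-crossover classes e P H and E p h (102 + 97 = 199) plus the double crossovers (30).
RF(p–e) = (199 + 30) / 2133 = 229/2133 = 0.1074 → 10.7 m.u.

10.7 m.u.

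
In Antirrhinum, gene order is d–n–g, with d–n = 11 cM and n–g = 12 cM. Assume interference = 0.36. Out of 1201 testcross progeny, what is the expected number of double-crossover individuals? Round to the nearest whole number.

10

Map distances give recombination frequencies of 0.110 and 0.120 for the two intervals.
With interference 0.36 (so coincidence = 0.64), expected double-crossover frequency = 0.110 × 0.120 × 0.64 = 0.00845.
Expected number = 0.00845 × 1201 = 10.15 ≈ 10.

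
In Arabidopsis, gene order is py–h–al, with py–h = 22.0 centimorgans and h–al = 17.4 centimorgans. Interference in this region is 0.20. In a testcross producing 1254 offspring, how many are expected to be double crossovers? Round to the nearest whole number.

Map distances give recombination frequencies of 0.220 and 0.174 for the two intervals.
With interference 0.20 (so coincidence = 0.80), expected double-crossover frequency = 0.220 × 0.174 × 0.80 = 0.03062.
Expected number = 0.03062 × 1254 = 38.40 ≈ 38.

38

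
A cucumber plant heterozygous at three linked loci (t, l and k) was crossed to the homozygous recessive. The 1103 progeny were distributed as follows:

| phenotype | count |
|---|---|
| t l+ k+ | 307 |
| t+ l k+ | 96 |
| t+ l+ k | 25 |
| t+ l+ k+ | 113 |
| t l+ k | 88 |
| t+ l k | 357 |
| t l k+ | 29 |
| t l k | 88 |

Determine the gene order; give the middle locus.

l

The two most frequent reciprocal classes, t l+ k+ and t+ l k, are the parental types, so the F1 was t l+ k+ / t+ l k.
The two rarest classes, t l k+ and t+ l+ k, are the double crossovers. Comparing them with the parentals, only the l allele has switched, so l is the middle locus and the order is t – l – k.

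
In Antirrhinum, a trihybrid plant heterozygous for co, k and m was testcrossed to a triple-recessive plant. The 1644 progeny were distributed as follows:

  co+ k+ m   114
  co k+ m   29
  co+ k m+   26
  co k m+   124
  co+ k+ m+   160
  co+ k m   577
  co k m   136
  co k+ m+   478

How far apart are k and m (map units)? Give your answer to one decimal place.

17.8 map units

The two most frequent reciprocal classes, co k+ m+ and co+ k m, are the parental types, so the F1 was co k+ m+ / co+ k m.
The two rarest classes, co k+ m and co+ k m+, are the double crossovers. Comparing them with the parentals, only the m allele has switched, so m is the middle locus and the order is co – m – k.
Crossovers in the m–k interval produce the single-crossover classes co k m+ and co+ k+ m (124 + 114 = 238) plus the double crossovers (55).
RF(m–k) = (238 + 55) / 1644 = 293/1644 = 0.1782 → 17.8 map units.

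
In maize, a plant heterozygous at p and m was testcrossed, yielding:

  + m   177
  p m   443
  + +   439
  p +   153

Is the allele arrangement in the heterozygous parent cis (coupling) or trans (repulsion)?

The two most frequent classes are + + (439) and p m (443); these are the parental (non-recombinant) types.
So the F1 carried + + on one chromosome and p m on the other — the recessive alleles are on the same chromosome (cis / coupling).

cis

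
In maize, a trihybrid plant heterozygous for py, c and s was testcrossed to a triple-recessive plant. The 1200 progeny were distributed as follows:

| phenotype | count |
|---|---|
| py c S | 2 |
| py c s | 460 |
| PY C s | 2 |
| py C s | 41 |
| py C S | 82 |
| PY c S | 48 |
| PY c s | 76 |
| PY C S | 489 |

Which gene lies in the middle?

s

The two most frequent reciprocal classes, py c s and PY C S, are the parental types, so the F1 was py c s / PY C S.
The two rarest classes, py c S and PY C s, are the double crossovers. Comparing them with the parentals, only the s allele has switched, so s is the middle locus and the order is c – s – py.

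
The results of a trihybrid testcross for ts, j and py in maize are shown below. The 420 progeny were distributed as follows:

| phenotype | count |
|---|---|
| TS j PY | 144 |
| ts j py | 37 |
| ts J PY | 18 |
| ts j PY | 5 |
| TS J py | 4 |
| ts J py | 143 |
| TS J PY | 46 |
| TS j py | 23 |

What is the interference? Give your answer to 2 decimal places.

0.18

The two most frequent reciprocal classes, ts J py and TS j PY, are the parental types, so the F1 was ts J py / TS j PY.
The two rarest classes, TS J py and ts j PY, are the double crossovers. Comparing them with the parentals, only the ts allele has switched, so ts is the middle locus and the order is py – ts – j.
py–ts: (41 + 9)/420 = 0.1190; ts–j: (83 + 9)/420 = 0.2190.
Expected DCO frequency = 0.1190 × 0.2190 ≈ 0.02606; observed = 9/420 ≈ 0.02143.
Coefficient of coincidence = 0.02143/0.02606 ≈ 0.82; interference = 1 − 0.82 = 0.18.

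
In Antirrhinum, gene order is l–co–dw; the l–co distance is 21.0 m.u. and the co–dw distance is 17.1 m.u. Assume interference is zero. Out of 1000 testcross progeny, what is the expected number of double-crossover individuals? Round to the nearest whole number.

36

Map distances give recombination frequencies of 0.210 and 0.171 for the two intervals.
With no interference, expected double-crossover frequency = 0.210 × 0.171 = 0.03591.
Expected number = 0.03591 × 1000 = 35.91 ≈ 36.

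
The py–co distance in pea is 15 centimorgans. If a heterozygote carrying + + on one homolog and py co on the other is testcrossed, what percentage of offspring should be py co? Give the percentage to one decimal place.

42.5%

A map distance of 15 centimorgans corresponds to a recombination frequency of 0.150.
The F1 is + + / py co, so py co is a parental gamete class with expected frequency (1 − r)/2 = 0.850/2 = 0.4250.
That is 0.4250 = 42.5% of the progeny.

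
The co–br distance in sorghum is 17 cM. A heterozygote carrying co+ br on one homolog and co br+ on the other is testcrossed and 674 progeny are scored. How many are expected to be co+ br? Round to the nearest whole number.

280

A map distance of 17 cM corresponds to a recombination frequency of 0.170.
The F1 is co+ br / co br+, so co+ br is a parental gamete class with expected frequency (1 − r)/2 = 0.830/2 = 0.4150.
Expected number = 0.4150 × 674 = 279.71 ≈ 280.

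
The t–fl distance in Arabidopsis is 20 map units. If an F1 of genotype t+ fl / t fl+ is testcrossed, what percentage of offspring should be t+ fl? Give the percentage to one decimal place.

A map distance of 20 map units corresponds to a recombination frequency of 0.200.
The F1 is t+ fl / t fl+, so t+ fl is a parental gamete class with expected frequency (1 − r)/2 = 0.800/2 = 0.4000.
That is 0.4000 = 40.0% of the progeny.

40.0%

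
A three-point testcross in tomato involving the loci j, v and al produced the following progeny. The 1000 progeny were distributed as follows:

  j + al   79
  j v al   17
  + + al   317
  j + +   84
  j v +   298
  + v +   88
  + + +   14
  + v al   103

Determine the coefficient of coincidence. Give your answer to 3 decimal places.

0.718

The two most frequent reciprocal classes, + + al and j v +, are the parental types, so the F1 was + + al / j v +.
The two rarest classes, + + + and j v al, are the double crossovers. Comparing them with the parentals, only the al allele has switched, so al is the middle locus and the order is j – al – v.
j–al: (167 + 31)/1000 = 0.1980; al–v: (187 + 31)/1000 = 0.2180.
Expected DCO frequency = 0.1980 × 0.2180 ≈ 0.04316; observed = 31/1000 ≈ 0.03100.
Coefficient of coincidence = 0.03100/0.04316 ≈ 0.718.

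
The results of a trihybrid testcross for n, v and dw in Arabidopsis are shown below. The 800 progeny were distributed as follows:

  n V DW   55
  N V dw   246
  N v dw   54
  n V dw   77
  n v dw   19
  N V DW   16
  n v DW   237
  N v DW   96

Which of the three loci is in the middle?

The two most frequent reciprocal classes, N V dw and n v DW, are the parental types, so the F1 was N V dw / n v DW.
The two rarest classes, N V DW and n v dw, are the double crossovers. Comparing them with the parentals, only the dw allele has switched, so dw is the middle locus and the order is n – dw – v.

dw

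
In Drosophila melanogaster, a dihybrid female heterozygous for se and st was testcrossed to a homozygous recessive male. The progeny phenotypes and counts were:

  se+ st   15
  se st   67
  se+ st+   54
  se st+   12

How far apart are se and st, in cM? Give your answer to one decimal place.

The two most frequent classes, se+ st+ (54) and se st (67), are the parental types, so the F1 was se+ st+ / se st.
The recombinant classes are se+ st and se st+: 15 + 12 = 27.
Recombination frequency = 27/148 = 0.1824 ≈ 18.2%, i.e. 18.2 cM.

18.2 cM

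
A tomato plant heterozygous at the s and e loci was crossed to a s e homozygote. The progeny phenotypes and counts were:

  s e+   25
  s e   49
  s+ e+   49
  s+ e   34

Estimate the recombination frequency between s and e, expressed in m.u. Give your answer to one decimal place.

37.6 m.u.

The two most frequent classes, s+ e+ (49) and s e (49), are the parental types, so the F1 was s+ e+ / s e.
The recombinant classes are s+ e and s e+: 34 + 25 = 59.
Recombination frequency = 59/157 = 0.3758 ≈ 37.6%, i.e. 37.6 m.u.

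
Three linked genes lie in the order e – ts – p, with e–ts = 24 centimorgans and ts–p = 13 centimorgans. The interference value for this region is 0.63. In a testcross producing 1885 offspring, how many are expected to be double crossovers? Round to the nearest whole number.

Map distances give recombination frequencies of 0.240 and 0.130 for the two intervals.
With interference 0.63 (so coincidence = 0.37), expected double-crossover frequency = 0.240 × 0.130 × 0.37 = 0.01154.
Expected number = 0.01154 × 1885 = 21.76 ≈ 22.

22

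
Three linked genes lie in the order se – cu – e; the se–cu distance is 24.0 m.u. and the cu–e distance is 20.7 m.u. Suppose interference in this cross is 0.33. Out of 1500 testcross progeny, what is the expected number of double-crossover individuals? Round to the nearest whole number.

Map distances give recombination frequencies of 0.240 and 0.207 for the two intervals.
With interference 0.33 (so coincidence = 0.67), expected double-crossover frequency = 0.240 × 0.207 × 0.67 = 0.03329.
Expected number = 0.03329 × 1500 = 49.93 ≈ 50.

50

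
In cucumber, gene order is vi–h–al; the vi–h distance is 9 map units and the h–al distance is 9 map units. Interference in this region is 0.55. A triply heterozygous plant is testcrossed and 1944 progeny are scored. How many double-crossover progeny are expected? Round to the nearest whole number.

7

Map distances give recombination frequencies of 0.090 and 0.090 for the two intervals.
With interference 0.55 (so coincidence = 0.45), expected double-crossover frequency = 0.090 × 0.090 × 0.45 = 0.00364.
Expected number = 0.00364 × 1944 = 7.09 ≈ 7.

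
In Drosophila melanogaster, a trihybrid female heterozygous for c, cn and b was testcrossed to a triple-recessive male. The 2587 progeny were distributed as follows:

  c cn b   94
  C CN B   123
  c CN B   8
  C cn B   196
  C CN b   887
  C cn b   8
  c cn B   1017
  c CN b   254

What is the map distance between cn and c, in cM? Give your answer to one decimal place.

The two most frequent reciprocal classes, c cn B and C CN b, are the parental types, so the F1 was c cn B / C CN b.
The two rarest classes, c CN B and C cn b, are the double crossovers. Comparing them with the parentals, only the cn allele has switched, so cn is the middle locus and the order is b – cn – c.
Crossovers in the cn–c interval produce the single-crossover classes C cn B and c CN b (196 + 254 = 450) plus the double crossovers (16).
RF(cn–c) = (450 + 16) / 2587 = 466/2587 = 0.1801 → 18.0 cM.

18.0 cM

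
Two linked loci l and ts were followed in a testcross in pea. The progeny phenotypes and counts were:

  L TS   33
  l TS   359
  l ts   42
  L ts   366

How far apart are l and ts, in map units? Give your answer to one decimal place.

The two most frequent classes, L ts (366) and l TS (359), are the parental types, so the F1 was L ts / l TS.
The recombinant classes are L TS and l ts: 33 + 42 = 75.
Recombination frequency = 75/800 = 0.0938 ≈ 9.4%, i.e. 9.4 map units.

9.4 map units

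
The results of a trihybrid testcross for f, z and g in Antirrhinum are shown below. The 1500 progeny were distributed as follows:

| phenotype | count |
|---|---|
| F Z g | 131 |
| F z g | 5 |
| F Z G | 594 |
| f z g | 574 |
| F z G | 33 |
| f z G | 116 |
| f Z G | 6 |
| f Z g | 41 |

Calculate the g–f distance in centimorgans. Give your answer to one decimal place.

17.2 centimorgans

The two most frequent reciprocal classes, f z g and F Z G, are the parental types, so the F1 was f z g / F Z G.
The two rarest classes, F z g and f Z G, are the double crossovers. Comparing them with the parentals, only the f allele has switched, so f is the middle locus and the order is g – f – z.
Crossovers in the g–f interval produce the single-crossover classes f z G and F Z g (116 + 131 = 247) plus the double crossovers (11).
RF(g–f) = (247 + 11) / 1500 = 258/1500 = 0.1720 → 17.2 centimorgans.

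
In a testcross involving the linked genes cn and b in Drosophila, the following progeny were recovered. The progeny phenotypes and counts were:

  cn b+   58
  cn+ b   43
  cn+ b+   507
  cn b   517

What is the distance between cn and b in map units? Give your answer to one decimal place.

The two most frequent classes, cn+ b+ (507) and cn b (517), are the parental types, so the F1 was cn+ b+ / cn b.
The recombinant classes are cn+ b and cn b+: 43 + 58 = 101.
Recombination frequency = 101/1125 = 0.0898 ≈ 9.0%, i.e. 9.0 map units.

9.0 map units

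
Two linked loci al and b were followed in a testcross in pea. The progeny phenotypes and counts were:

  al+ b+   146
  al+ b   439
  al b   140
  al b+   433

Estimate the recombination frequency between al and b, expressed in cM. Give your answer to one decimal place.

24.7 cM

The two most frequent classes, al+ b (439) and al b+ (433), are the parental types, so the F1 was al+ b / al b+.
The recombinant classes are al+ b+ and al b: 146 + 140 = 286.
Recombination frequency = 286/1158 = 0.2470 ≈ 24.7%, i.e. 24.7 cM.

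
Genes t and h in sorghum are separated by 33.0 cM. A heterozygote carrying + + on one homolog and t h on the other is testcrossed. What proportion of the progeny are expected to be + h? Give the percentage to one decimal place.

A map distance of 33.0 cM corresponds to a recombination frequency of 0.330.
The F1 is + + / t h, so + h is a recombinant gamete class with expected frequency r/2 = 0.330/2 = 0.1650.
That is 0.1650 = 16.5% of the progeny.

16.5%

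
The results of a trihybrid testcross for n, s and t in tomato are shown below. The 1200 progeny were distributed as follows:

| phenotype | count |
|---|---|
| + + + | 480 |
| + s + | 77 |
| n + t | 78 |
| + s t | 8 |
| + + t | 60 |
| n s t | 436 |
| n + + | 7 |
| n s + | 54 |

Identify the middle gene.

The two most frequent reciprocal classes, n s t and + + +, are the parental types, so the F1 was n s t / + + +.
The two rarest classes, + s t and n + +, are the double crossovers. Comparing them with the parentals, only the n allele has switched, so n is the middle locus and the order is s – n – t.

n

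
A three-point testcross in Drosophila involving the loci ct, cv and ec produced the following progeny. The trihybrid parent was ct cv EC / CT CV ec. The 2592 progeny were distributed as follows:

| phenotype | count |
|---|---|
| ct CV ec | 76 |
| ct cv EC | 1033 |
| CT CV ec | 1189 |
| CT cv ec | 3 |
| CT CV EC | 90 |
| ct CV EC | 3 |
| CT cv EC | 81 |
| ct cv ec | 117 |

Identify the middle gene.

The two rarest classes, ct CV EC and CT cv ec, are the double crossovers. Comparing them with the parentals, only the cv allele has switched, so cv is the middle locus and the order is ec – cv – ct.

cv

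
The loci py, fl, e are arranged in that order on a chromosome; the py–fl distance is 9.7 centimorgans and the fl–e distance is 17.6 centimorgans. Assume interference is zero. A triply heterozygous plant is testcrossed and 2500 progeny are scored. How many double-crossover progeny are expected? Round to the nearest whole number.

43

Map distances give recombination frequencies of 0.097 and 0.176 for the two intervals.
With no interference, expected double-crossover frequency = 0.097 × 0.176 = 0.01707.
Expected number = 0.01707 × 2500 = 42.68 ≈ 43.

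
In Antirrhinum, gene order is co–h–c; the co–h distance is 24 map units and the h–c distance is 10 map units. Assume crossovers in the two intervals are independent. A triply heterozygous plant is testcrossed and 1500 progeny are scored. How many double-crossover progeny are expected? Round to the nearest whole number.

36

Map distances give recombination frequencies of 0.240 and 0.100 for the two intervals.
With no interference, expected double-crossover frequency = 0.240 × 0.100 = 0.02400.
Expected number = 0.02400 × 1500 = 36.00 ≈ 36.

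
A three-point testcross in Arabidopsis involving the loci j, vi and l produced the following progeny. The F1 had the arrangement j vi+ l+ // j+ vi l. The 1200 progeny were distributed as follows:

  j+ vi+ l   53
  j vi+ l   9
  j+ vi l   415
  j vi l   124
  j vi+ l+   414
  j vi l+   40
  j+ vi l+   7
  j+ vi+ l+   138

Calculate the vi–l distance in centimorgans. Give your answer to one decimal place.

9.1 centimorgans

The two rarest classes, j vi+ l and j+ vi l+, are the double crossovers. Comparing them with the parentals, only the l allele has switched, so l is the middle locus and the order is vi – l – j.
Crossovers in the vi–l interval produce the single-crossover classes j vi l+ and j+ vi+ l (40 + 53 = 93) plus the double crossovers (16).
RF(vi–l) = (93 + 16) / 1200 = 109/1200 = 0.0908 → 9.1 centimorgans.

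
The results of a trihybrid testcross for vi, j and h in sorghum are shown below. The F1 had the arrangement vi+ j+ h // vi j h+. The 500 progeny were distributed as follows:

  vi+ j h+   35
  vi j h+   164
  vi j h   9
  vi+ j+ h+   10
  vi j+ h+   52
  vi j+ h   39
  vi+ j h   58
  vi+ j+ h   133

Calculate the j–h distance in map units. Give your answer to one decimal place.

The two rarest classes, vi+ j+ h+ and vi j h, are the double crossovers. Comparing them with the parentals, only the h allele has switched, so h is the middle locus and the order is j – h – vi.
Crossovers in the j–h interval produce the single-crossover classes vi+ j h and vi j+ h+ (58 + 52 = 110) plus the double crossovers (19).
RF(j–h) = (110 + 19) / 500 = 129/500 = 0.2580 → 25.8 map units.

25.8 map units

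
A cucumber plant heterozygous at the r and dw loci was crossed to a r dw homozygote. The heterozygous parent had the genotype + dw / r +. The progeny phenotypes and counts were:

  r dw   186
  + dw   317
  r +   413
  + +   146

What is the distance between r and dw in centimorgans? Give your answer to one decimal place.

The recombinant classes are + + and r dw: 146 + 186 = 332.
Recombination frequency = 332/1062 = 0.3126 ≈ 31.3%, i.e. 31.3 centimorgans.

31.3 centimorgans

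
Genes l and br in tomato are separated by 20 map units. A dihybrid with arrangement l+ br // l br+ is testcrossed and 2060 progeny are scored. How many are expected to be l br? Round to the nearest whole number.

A map distance of 20 map units corresponds to a recombination frequency of 0.200.
The F1 is l+ br / l br+, so l br is a recombinant gamete class with expected frequency r/2 = 0.200/2 = 0.1000.
Expected number = 0.1000 × 2060 = 206.00 ≈ 206.

206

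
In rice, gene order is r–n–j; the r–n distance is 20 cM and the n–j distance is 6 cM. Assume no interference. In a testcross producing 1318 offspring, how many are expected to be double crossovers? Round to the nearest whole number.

16

Map distances give recombination frequencies of 0.200 and 0.060 for the two intervals.
With no interference, expected double-crossover frequency = 0.200 × 0.060 = 0.01200.
Expected number = 0.01200 × 1318 = 15.82 ≈ 16.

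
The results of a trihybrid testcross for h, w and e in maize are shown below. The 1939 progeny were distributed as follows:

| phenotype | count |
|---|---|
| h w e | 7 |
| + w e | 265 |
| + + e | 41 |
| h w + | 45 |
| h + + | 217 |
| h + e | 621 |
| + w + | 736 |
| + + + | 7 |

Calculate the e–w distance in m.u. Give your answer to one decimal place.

The two most frequent reciprocal classes, h + e and + w +, are the parental types, so the F1 was h + e / + w +.
The two rarest classes, h w e and + + +, are the double crossovers. Comparing them with the parentals, only the w allele has switched, so w is the middle locus and the order is h – w – e.
Crossovers in the w–e interval produce the single-crossover classes h + + and + w e (217 + 265 = 482) plus the double crossovers (14).
RF(w–e) = (482 + 14) / 1939 = 496/1939 = 0.2558 → 25.6 m.u.

25.6 m.u.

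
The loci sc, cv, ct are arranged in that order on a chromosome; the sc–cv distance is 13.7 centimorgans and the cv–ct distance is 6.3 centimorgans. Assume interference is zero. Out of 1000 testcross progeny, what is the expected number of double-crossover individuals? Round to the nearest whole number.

Map distances give recombination frequencies of 0.137 and 0.063 for the two intervals.
With no interference, expected double-crossover frequency = 0.137 × 0.063 = 0.00863.
Expected number = 0.00863 × 1000 = 8.63 ≈ 9.

9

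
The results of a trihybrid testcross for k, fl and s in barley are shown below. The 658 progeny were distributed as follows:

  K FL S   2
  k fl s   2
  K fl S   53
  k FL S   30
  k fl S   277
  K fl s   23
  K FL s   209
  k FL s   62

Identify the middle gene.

s

The two most frequent reciprocal classes, K FL s and k fl S, are the parental types, so the F1 was K FL s / k fl S.
The two rarest classes, K FL S and k fl s, are the double crossovers. Comparing them with the parentals, only the s allele has switched, so s is the middle locus and the order is k – s – fl.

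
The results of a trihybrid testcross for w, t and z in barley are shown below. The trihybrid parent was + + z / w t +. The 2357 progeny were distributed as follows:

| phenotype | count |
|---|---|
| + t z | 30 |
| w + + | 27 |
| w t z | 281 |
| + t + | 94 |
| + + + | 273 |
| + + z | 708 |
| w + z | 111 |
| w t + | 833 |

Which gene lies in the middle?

The two rarest classes, + t z and w + +, are the double crossovers. Comparing them with the parentals, only the t allele has switched, so t is the middle locus and the order is w – t – z.

t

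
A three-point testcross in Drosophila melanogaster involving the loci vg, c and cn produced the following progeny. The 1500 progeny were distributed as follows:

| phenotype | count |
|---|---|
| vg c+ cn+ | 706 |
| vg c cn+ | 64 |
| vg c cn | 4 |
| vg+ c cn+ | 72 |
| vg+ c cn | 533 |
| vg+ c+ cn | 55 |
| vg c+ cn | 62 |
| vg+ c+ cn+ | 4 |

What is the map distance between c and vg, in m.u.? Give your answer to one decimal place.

8.5 m.u.

The two most frequent reciprocal classes, vg+ c cn and vg c+ cn+, are the parental types, so the F1 was vg+ c cn / vg c+ cn+.
The two rarest classes, vg c cn and vg+ c+ cn+, are the double crossovers. Comparing them with the parentals, only the vg allele has switched, so vg is the middle locus and the order is c – vg – cn.
Crossovers in the c–vg interval produce the single-crossover classes vg+ c+ cn and vg c cn+ (55 + 64 = 119) plus the double crossovers (8).
RF(c–vg) = (119 + 8) / 1500 = 127/1500 = 0.0847 → 8.5 m.u.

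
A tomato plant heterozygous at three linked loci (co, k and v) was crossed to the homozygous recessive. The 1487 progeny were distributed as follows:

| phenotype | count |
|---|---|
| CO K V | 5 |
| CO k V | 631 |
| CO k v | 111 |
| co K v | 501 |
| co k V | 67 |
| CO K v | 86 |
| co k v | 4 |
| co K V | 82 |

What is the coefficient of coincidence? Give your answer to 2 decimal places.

0.41

The two most frequent reciprocal classes, co K v and CO k V, are the parental types, so the F1 was co K v / CO k V.
The two rarest classes, co k v and CO K V, are the double crossovers. Comparing them with the parentals, only the k allele has switched, so k is the middle locus and the order is co – k – v.
co–k: (153 + 9)/1487 = 0.1089; k–v: (193 + 9)/1487 = 0.1358.
Expected DCO frequency = 0.1089 × 0.1358 ≈ 0.01479; observed = 9/1487 ≈ 0.00605.
Coefficient of coincidence = 0.00605/0.01479 ≈ 0.41.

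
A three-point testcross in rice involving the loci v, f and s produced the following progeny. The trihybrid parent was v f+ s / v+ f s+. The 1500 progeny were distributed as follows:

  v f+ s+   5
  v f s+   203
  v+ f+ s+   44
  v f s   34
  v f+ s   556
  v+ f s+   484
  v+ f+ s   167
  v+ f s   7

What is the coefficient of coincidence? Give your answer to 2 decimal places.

0.52

The two rarest classes, v f+ s+ and v+ f s, are the double crossovers. Comparing them with the parentals, only the s allele has switched, so s is the middle locus and the order is f – s – v.
f–s: (78 + 12)/1500 = 0.0600; s–v: (370 + 12)/1500 = 0.2547.
Expected DCO frequency = 0.0600 × 0.2547 ≈ 0.01528; observed = 12/1500 ≈ 0.00800.
Coefficient of coincidence = 0.00800/0.01528 ≈ 0.52.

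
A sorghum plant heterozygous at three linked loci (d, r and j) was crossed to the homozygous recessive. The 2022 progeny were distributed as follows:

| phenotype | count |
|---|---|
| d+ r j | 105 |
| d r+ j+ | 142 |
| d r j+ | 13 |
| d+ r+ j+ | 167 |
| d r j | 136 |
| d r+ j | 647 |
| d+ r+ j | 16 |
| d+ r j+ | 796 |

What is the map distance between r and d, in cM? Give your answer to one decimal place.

16.4 cM

The two most frequent reciprocal classes, d+ r j+ and d r+ j, are the parental types, so the F1 was d+ r j+ / d r+ j.
The two rarest classes, d r j+ and d+ r+ j, are the double crossovers. Comparing them with the parentals, only the d allele has switched, so d is the middle locus and the order is j – d – r.
Crossovers in the d–r interval produce the single-crossover classes d+ r+ j+ and d r j (167 + 136 = 303) plus the double crossovers (29).
RF(d–r) = (303 + 29) / 2022 = 332/2022 = 0.1642 → 16.4 cM.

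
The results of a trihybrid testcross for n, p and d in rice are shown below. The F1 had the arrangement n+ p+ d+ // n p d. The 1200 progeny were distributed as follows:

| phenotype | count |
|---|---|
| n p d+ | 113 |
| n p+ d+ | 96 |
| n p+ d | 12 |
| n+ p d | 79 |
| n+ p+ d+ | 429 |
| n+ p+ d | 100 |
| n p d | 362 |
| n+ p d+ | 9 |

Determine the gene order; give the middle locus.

p

The two rarest classes, n+ p d+ and n p+ d, are the double crossovers. Comparing them with the parentals, only the p allele has switched, so p is the middle locus and the order is d – p – n.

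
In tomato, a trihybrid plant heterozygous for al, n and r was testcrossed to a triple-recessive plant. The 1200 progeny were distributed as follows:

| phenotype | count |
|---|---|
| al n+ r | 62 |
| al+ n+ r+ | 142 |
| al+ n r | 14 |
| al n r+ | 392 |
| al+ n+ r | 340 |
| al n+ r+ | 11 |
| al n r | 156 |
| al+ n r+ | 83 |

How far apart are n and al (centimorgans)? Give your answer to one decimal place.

The two most frequent reciprocal classes, al+ n+ r and al n r+, are the parental types, so the F1 was al+ n+ r / al n r+.
The two rarest classes, al+ n r and al n+ r+, are the double crossovers. Comparing them with the parentals, only the n allele has switched, so n is the middle locus and the order is al – n – r.
Crossovers in the al–n interval produce the single-crossover classes al n+ r and al+ n r+ (62 + 83 = 145) plus the double crossovers (25).
RF(al–n) = (145 + 25) / 1200 = 170/1200 = 0.1417 → 14.2 centimorgans.

14.2 centimorgans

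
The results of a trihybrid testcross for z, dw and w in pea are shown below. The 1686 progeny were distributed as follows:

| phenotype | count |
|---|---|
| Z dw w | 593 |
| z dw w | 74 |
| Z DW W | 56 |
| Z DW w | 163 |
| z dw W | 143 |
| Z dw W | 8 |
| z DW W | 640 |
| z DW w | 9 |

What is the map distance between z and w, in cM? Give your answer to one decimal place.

8.7 cM

The two most frequent reciprocal classes, Z dw w and z DW W, are the parental types, so the F1 was Z dw w / z DW W.
The two rarest classes, Z dw W and z DW w, are the double crossovers. Comparing them with the parentals, only the w allele has switched, so w is the middle locus and the order is z – w – dw.
Crossovers in the z–w interval produce the single-crossover classes z dw w and Z DW W (74 + 56 = 130) plus the double crossovers (17).
RF(z–w) = (130 + 17) / 1686 = 147/1686 = 0.0872 → 8.7 cM.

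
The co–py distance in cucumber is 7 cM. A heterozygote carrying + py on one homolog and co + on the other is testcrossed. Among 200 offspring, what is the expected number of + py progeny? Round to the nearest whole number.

A map distance of 7 cM corresponds to a recombination frequency of 0.070.
The F1 is + py / co +, so + py is a parental gamete class with expected frequency (1 − r)/2 = 0.930/2 = 0.4650.
Expected number = 0.4650 × 200 = 93.00 ≈ 93.

93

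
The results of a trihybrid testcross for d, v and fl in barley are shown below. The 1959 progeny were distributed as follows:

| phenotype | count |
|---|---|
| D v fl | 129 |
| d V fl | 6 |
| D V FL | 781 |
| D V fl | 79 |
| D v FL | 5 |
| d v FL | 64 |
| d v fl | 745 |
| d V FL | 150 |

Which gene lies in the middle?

The two most frequent reciprocal classes, D V FL and d v fl, are the parental types, so the F1 was D V FL / d v fl.
The two rarest classes, D v FL and d V fl, are the double crossovers. Comparing them with the parentals, only the v allele has switched, so v is the middle locus and the order is d – v – fl.

v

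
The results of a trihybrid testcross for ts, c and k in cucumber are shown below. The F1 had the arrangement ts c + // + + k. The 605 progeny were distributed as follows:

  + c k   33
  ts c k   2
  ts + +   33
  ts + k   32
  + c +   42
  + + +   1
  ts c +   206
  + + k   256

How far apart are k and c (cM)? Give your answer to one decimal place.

11.4 cM

The two rarest classes, ts c k and + + +, are the double crossovers. Comparing them with the parentals, only the k allele has switched, so k is the middle locus and the order is c – k – ts.
Crossovers in the c–k interval produce the single-crossover classes ts + + and + c k (33 + 33 = 66) plus the double crossovers (3).
RF(c–k) = (66 + 3) / 605 = 69/605 = 0.1140 → 11.4 cM.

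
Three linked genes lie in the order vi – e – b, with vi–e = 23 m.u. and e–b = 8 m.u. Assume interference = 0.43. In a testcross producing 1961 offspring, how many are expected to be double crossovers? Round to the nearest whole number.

Map distances give recombination frequencies of 0.230 and 0.080 for the two intervals.
With interference 0.43 (so coincidence = 0.57), expected double-crossover frequency = 0.230 × 0.080 × 0.57 = 0.01049.
Expected number = 0.01049 × 1961 = 20.57 ≈ 21.

21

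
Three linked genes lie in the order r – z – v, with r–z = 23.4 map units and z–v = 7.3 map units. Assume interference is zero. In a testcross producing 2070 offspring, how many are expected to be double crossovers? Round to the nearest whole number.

Map distances give recombination frequencies of 0.234 and 0.073 for the two intervals.
With no interference, expected double-crossover frequency = 0.234 × 0.073 = 0.01708.
Expected number = 0.01708 × 2070 = 35.36 ≈ 35.

35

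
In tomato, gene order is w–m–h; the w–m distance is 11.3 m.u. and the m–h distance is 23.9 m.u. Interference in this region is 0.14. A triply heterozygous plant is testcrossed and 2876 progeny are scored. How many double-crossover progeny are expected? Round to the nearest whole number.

Map distances give recombination frequencies of 0.113 and 0.239 for the two intervals.
With interference 0.14 (so coincidence = 0.86), expected double-crossover frequency = 0.113 × 0.239 × 0.86 = 0.02323.
Expected number = 0.02323 × 2876 = 66.80 ≈ 67.

67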